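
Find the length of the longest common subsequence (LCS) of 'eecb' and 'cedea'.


DP table for LCS of 'eecb' and 'cedea':
       c  e  d  e  a
    0  0  0  0  0  0
  e 0  0  1  1  1  1
  e 0  0  1  1  2  2
  c 0  1  1  1  2  2
  b 0  1  1  1  2  2
LCS: 'ee'
LCS length = 2

2


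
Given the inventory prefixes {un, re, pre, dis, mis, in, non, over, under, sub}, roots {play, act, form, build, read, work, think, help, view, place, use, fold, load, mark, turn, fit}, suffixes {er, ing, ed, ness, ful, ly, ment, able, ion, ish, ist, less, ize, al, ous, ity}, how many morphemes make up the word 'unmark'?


Segmenting 'unmark' against the inventory:
  'un' -> prefix (morpheme 1)
  'mark' -> root (morpheme 2)
Total morphemes: 2

2


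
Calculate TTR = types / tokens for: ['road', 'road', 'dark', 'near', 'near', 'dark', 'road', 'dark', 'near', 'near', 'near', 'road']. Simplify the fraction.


Tokens: 12
Unique types: ('dark', 'near', 'road') = 3
TTR = 3/12
Simplify: divide both by 3 -> 1/4
TTR = 1/4

1/4


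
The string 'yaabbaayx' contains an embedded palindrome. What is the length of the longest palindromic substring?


Scanning 'yaabbaayx' for palindromic substrings.
Substring at positions 0-7: 'yaabbaay'.
Check: reverse('yaabbaay') = 'yaabbaay' -> palindrome confirmed.
Neighbouring characters ('-' / 'x') break symmetry, so it cannot extend further.
No longer palindromic substring exists; longest length = 8

8


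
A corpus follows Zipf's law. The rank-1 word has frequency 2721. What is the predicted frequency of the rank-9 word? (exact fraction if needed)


Zipf's law: freq(rank) = f1 / rank
f1 = 2721, rank = 9
freq = 2721 / 9
GCD(2721, 9) = 3
Simplified: 907/3

907/3


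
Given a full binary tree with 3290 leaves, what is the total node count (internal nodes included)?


Leaf nodes (terminals): 3290
Internal nodes = n - 1 = 3290 - 1 = 3289
Total = leaves + internal = 3290 + 3289 = 6579

6579


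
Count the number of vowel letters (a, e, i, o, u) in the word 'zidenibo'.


Scanning each character of 'zidenibo':
  Position 1: 'z' -> consonant (running count: 0)
  Position 2: 'i' -> vowel (running count: 1)
  Position 3: 'd' -> consonant (running count: 1)
  Position 4: 'e' -> vowel (running count: 2)
  Position 5: 'n' -> consonant (running count: 2)
  Position 6: 'i' -> vowel (running count: 3)
  Position 7: 'b' -> consonant (running count: 3)
  Position 8: 'o' -> vowel (running count: 4)
Total vowels: 4

4


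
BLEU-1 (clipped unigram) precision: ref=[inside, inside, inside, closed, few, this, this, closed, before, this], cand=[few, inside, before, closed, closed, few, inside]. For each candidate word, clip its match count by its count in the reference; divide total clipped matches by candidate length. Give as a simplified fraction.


Reference word counts: {'before': 1, 'closed': 2, 'few': 1, 'inside': 3, 'this': 3}
Checking each candidate word (with clipping):
  'few' -> in reference (ref count 1, used 1/1) -> match (matches: 1)
  'inside' -> in reference (ref count 3, used 1/3) -> match (matches: 2)
  'before' -> in reference (ref count 1, used 1/1) -> match (matches: 3)
  'closed' -> in reference (ref count 2, used 1/2) -> match (matches: 4)
  'closed' -> in reference (ref count 2, used 2/2) -> match (matches: 5)
  'few' -> ref count 1 already used up (1/1) -> clipped, no match (matches: 5)
  'inside' -> in reference (ref count 3, used 2/3) -> match (matches: 6)
Clipped matches: 6, Candidate length: 7
Precision = 6/7

6/7


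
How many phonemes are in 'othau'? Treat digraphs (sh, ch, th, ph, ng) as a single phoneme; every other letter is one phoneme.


Parsing 'othau' greedily, digraphs first:
  'o' -> vowel phoneme (phonemes so far: 1)
  'th' -> digraph (1 consonant phoneme) (phonemes so far: 2)
  'a' -> vowel phoneme (phonemes so far: 3)
  'u' -> vowel phoneme (phonemes so far: 4)
Total phonemes: 4

4


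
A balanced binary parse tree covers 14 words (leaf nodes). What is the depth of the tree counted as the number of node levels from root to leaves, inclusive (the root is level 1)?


In a balanced binary tree with n leaves the deepest leaf is ceil(log2(n)) edges below the root,
so counting node levels inclusive of root and leaves gives ceil(log2(n)) + 1 levels.
log2(14) = 3.8074
ceil(3.8074) = 4
levels = 4 + 1 = 5

5


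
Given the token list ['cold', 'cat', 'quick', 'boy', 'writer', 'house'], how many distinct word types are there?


Listing all tokens and tracking unique types:
  Token 1: 'cold' -> NEW (unique so far: 1)
  Token 2: 'cat' -> NEW (unique so far: 2)
  Token 3: 'quick' -> NEW (unique so far: 3)
  Token 4: 'boy' -> NEW (unique so far: 4)
  Token 5: 'writer' -> NEW (unique so far: 5)
  Token 6: 'house' -> NEW (unique so far: 6)
Unique types: ('boy', 'cat', 'cold', 'house', 'quick', 'writer')
Vocabulary size: 6

6


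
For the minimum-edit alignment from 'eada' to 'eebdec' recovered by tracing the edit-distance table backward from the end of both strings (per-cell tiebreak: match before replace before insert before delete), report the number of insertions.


Edit distance = 4. Backtracking from cell (4, 6) with preference match > replace > insert > delete,
then listing the resulting alignment 'eada' -> 'eebdec' left to right:
  Step 1: insert 'e' [insertion #1]
  Step 2: keep 'e'
  Step 3: replace a->b
  Step 4: keep 'd'
  Step 5: insert 'e' [insertion #2]
  Step 6: replace a->c
Total insertions: 2

2


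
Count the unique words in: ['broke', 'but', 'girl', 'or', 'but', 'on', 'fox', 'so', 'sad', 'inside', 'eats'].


Listing all tokens and tracking unique types:
  Token 1: 'broke' -> NEW (unique so far: 1)
  Token 2: 'but' -> NEW (unique so far: 2)
  Token 3: 'girl' -> NEW (unique so far: 3)
  Token 4: 'or' -> NEW (unique so far: 4)
  Token 5: 'but' -> duplicate (unique so far: 4)
  Token 6: 'on' -> NEW (unique so far: 5)
  Token 7: 'fox' -> NEW (unique so far: 6)
  Token 8: 'so' -> NEW (unique so far: 7)
  Token 9: 'sad' -> NEW (unique so far: 8)
  Token 10: 'inside' -> NEW (unique so far: 9)
  Token 11: 'eats' -> NEW (unique so far: 10)
Unique types: ('broke', 'but', 'eats', 'fox', 'girl', 'inside', 'on', 'or', 'sad', 'so')
Vocabulary size: 10

10


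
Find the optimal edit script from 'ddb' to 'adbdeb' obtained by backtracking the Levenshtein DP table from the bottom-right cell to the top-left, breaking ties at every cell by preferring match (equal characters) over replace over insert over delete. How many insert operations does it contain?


Edit distance = 3. Backtracking from cell (3, 6) with preference match > replace > insert > delete,
then listing the resulting alignment 'ddb' -> 'adbdeb' left to right:
  Step 1: insert 'a' [insertion #1]
  Step 2: keep 'd'
  Step 3: insert 'b' [insertion #2]
  Step 4: keep 'd'
  Step 5: insert 'e' [insertion #3]
  Step 6: keep 'b'
Total insertions: 3

3


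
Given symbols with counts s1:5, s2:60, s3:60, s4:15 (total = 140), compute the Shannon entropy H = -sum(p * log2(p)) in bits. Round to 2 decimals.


Computing entropy H = -sum(p_i * log2(p_i)):
  s1: p = 5/140 = 0.0357, -p*log2(p) = 0.1717
  s2: p = 60/140 = 0.4286, -p*log2(p) = 0.5239
  s3: p = 60/140 = 0.4286, -p*log2(p) = 0.5239
  s4: p = 15/140 = 0.1071, -p*log2(p) = 0.3453
H = sum of terms = 1.5648
Rounded to 2 decimals: 1.56

1.56


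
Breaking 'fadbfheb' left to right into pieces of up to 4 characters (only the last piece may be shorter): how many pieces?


'fadbfheb' has 8 characters.
Chunking with max size 4:
  Chunk 1: 'fadb' (positions 0-3)
  Chunk 2: 'fheb' (positions 4-7)
Total chunks: ceil(8 / 4) = 2

2


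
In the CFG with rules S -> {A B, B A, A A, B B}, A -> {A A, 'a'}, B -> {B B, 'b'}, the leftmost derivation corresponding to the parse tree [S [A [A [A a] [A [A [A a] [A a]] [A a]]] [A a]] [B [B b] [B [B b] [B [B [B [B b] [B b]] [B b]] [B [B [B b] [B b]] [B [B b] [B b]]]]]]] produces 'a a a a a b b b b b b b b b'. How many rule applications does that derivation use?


Every bracketed nonterminal node [X ...] in the tree is produced by exactly one rule application.
Reading the tree off as a leftmost derivation:
  Step 1: S  =>  A B   (applied S -> A B)
  Step 2: A B  =>  A A B   (applied A -> A A)
  Step 3: A A B  =>  A A A B   (applied A -> A A)
  Step 4: A A A B  =>  a A A B   (applied A -> a)
  Step 5: a A A B  =>  a A A A B   (applied A -> A A)
  Step 6: a A A A B  =>  a A A A A B   (applied A -> A A)
  Step 7: a A A A A B  =>  a a A A A B   (applied A -> a)
  Step 8: a a A A A B  =>  a a a A A B   (applied A -> a)
  Step 9: a a a A A B  =>  a a a a A B   (applied A -> a)
  Step 10: a a a a A B  =>  a a a a a B   (applied A -> a)
  Step 11: a a a a a B  =>  a a a a a B B   (applied B -> B B)
  Step 12: a a a a a B B  =>  a a a a a b B   (applied B -> b)
  Step 13: a a a a a b B  =>  a a a a a b B B   (applied B -> B B)
  Step 14: a a a a a b B B  =>  a a a a a b b B   (applied B -> b)
  Step 15: a a a a a b b B  =>  a a a a a b b B B   (applied B -> B B)
  Step 16: a a a a a b b B B  =>  a a a a a b b B B B   (applied B -> B B)
  Step 17: a a a a a b b B B B  =>  a a a a a b b B B B B   (applied B -> B B)
  Step 18: a a a a a b b B B B B  =>  a a a a a b b b B B B   (applied B -> b)
  Step 19: a a a a a b b b B B B  =>  a a a a a b b b b B B   (applied B -> b)
  Step 20: a a a a a b b b b B B  =>  a a a a a b b b b b B   (applied B -> b)
  Step 21: a a a a a b b b b b B  =>  a a a a a b b b b b B B   (applied B -> B B)
  Step 22: a a a a a b b b b b B B  =>  a a a a a b b b b b B B B   (applied B -> B B)
  Step 23: a a a a a b b b b b B B B  =>  a a a a a b b b b b b B B   (applied B -> b)
  Step 24: a a a a a b b b b b b B B  =>  a a a a a b b b b b b b B   (applied B -> b)
  Step 25: a a a a a b b b b b b b B  =>  a a a a a b b b b b b b B B   (applied B -> B B)
  Step 26: a a a a a b b b b b b b B B  =>  a a a a a b b b b b b b b B   (applied B -> b)
  Step 27: a a a a a b b b b b b b b B  =>  a a a a a b b b b b b b b b   (applied B -> b)
Final yield: a a a a a b b b b b b b b b
Total rewrite steps: 27

27


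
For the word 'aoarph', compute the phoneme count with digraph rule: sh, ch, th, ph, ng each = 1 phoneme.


Parsing 'aoarph' greedily, digraphs first:
  'a' -> vowel phoneme (phonemes so far: 1)
  'o' -> vowel phoneme (phonemes so far: 2)
  'a' -> vowel phoneme (phonemes so far: 3)
  'r' -> consonant phoneme (phonemes so far: 4)
  'ph' -> digraph (1 consonant phoneme) (phonemes so far: 5)
Total phonemes: 5

5


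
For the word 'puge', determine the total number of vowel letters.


Scanning each character of 'puge':
  Position 1: 'p' -> consonant (running count: 0)
  Position 2: 'u' -> vowel (running count: 1)
  Position 3: 'g' -> consonant (running count: 1)
  Position 4: 'e' -> vowel (running count: 2)
Total vowels: 2

2


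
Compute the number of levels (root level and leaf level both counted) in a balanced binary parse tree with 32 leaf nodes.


In a balanced binary tree with n leaves the deepest leaf is ceil(log2(n)) edges below the root,
so counting node levels inclusive of root and leaves gives ceil(log2(n)) + 1 levels.
log2(32) = 5.0000
ceil(5.0000) = 5
levels = 5 + 1 = 6

6


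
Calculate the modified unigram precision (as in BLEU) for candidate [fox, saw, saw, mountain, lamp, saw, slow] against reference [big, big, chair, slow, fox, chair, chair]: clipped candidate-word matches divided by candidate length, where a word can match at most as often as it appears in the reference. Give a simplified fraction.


Reference word counts: {'big': 2, 'chair': 3, 'fox': 1, 'slow': 1}
Checking each candidate word (with clipping):
  'fox' -> in reference (ref count 1, used 1/1) -> match (matches: 1)
  'saw' -> not in reference -> no match (matches: 1)
  'saw' -> not in reference -> no match (matches: 1)
  'mountain' -> not in reference -> no match (matches: 1)
  'lamp' -> not in reference -> no match (matches: 1)
  'saw' -> not in reference -> no match (matches: 1)
  'slow' -> in reference (ref count 1, used 1/1) -> match (matches: 2)
Clipped matches: 2, Candidate length: 7
Precision = 2/7

2/7


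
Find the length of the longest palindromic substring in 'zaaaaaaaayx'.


Scanning 'zaaaaaaaayx' for palindromic substrings.
Substring at positions 1-8: 'aaaaaaaa'.
Check: reverse('aaaaaaaa') = 'aaaaaaaa' -> palindrome confirmed.
Neighbouring characters ('z' / 'y') break symmetry, so it cannot extend further.
No longer palindromic substring exists; longest length = 8

8


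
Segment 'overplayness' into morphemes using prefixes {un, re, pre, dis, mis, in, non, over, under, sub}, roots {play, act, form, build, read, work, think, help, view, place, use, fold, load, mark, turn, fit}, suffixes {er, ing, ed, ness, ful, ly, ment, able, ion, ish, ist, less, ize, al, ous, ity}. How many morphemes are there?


Segmenting 'overplayness' against the inventory:
  'over' -> prefix (morpheme 1)
  'play' -> root (morpheme 2)
  'ness' -> suffix (morpheme 3)
Total morphemes: 3

3


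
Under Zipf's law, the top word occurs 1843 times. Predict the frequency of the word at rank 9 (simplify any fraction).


Zipf's law: freq(rank) = f1 / rank
f1 = 1843, rank = 9
freq = 1843 / 9
GCD(1843, 9) = 1
Simplified: 1843/9

1843/9


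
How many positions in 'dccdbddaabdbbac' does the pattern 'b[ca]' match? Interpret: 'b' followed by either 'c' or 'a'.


Pattern: b[ca] means 'b' followed by either 'c' or 'a'.
Scanning 'dccdbddaabdbbac' position-by-position:
  Pos 0: window 'dc' -> no
  Pos 1: window 'cc' -> no
  Pos 2: window 'cd' -> no
  Pos 3: window 'db' -> no
  Pos 4: window 'bd' -> no
  Pos 5: window 'dd' -> no
  Pos 6: window 'da' -> no
  Pos 7: window 'aa' -> no
  Pos 8: window 'ab' -> no
  Pos 9: window 'bd' -> no
  Pos 10: window 'db' -> no
  Pos 11: window 'bb' -> no
  Pos 12: window 'ba' -> MATCH
  Pos 13: window 'ac' -> no
  Pos 14: window 'c' -> no
Total matches: 1

1


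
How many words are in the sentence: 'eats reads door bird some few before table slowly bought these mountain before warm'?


Counting words by splitting on spaces:
  Word 1: 'eats'
  Word 2: 'reads'
  Word 3: 'door'
  Word 4: 'bird'
  Word 5: 'some'
  Word 6: 'few'
  Word 7: 'before'
  Word 8: 'table'
  Word 9: 'slowly'
  Word 10: 'bought'
  Word 11: 'these'
  Word 12: 'mountain'
  Word 13: 'before'
  Word 14: 'warm'
Total words: 14

14


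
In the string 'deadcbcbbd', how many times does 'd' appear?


Scanning 'deadcbcbbd' for 'd':
  Position 0: 'd' -> MATCH (count: 1)
  Position 3: 'd' -> MATCH (count: 2)
  Position 9: 'd' -> MATCH (count: 3)
Total occurrences of 'd': 3

3


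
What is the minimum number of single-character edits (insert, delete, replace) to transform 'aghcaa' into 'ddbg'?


Building DP table for s1='aghcaa' (len 6) and s2='ddbg' (len 4):
       d  d  b  g
    0  1  2  3  4
  a 1  1  2  3  4
  g 2  2  2  3  3
  h 3  3  3  3  4
  c 4  4  4  4  4
  a 5  5  5  5  5
  a 6  6  6  6  6
Edit distance = dp[6][4] = 6

6


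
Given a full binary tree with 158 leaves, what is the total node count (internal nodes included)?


Leaf nodes (terminals): 158
Internal nodes = n - 1 = 158 - 1 = 157
Total = leaves + internal = 158 + 157 = 315

315


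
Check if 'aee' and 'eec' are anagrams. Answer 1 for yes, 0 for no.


Sort characters of 'aee': 'aee'
Sort characters of 'eec': 'cee'
Sorted forms differ -> they are NOT anagrams
Result: 0

0


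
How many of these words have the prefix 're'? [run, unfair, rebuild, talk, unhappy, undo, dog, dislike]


Checking each word for prefix 're':
  'run' -> no (count: 0)
  'unfair' -> no (count: 0)
  'rebuild' -> YES, starts with 're' (count: 1)
  'talk' -> no (count: 1)
  'unhappy' -> no (count: 1)
  'undo' -> no (count: 1)
  'dog' -> no (count: 1)
  'dislike' -> no (count: 1)
Total with prefix 're': 1

1


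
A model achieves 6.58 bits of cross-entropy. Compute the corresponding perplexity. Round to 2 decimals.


Perplexity formula: PP = 2^H
H = 6.58
PP = 2^6.58
Decompose: 2^6.58 = 2^6 * 2^0.58
2^6 = 64, 2^0.58 ~ 1.4948492
PP ~ 64 * 1.4948492 = 95.6703488
Rounded to 2 decimals: 95.67

95.67


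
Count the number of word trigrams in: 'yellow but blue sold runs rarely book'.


Word trigrams from [7] words:
  Trigram 1: (yellow but blue)
  Trigram 2: (but blue sold)
  Trigram 3: (blue sold runs)
  Trigram 4: (sold runs rarely)
  Trigram 5: (runs rarely book)
Total word trigrams: 7 - 2 = 5

5


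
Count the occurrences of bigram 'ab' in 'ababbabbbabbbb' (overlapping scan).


Scanning 'ababbabbbabbbb' for bigram 'ab':
  Position 0: 'ab' -> MATCH
  Position 1: 'ba' -> no
  Position 2: 'ab' -> MATCH
  Position 3: 'bb' -> no
  Position 4: 'ba' -> no
  Position 5: 'ab' -> MATCH
  Position 6: 'bb' -> no
  Position 7: 'bb' -> no
  Position 8: 'ba' -> no
  Position 9: 'ab' -> MATCH
  Position 10: 'bb' -> no
  Position 11: 'bb' -> no
  Position 12: 'bb' -> no
Total matches: 4

4


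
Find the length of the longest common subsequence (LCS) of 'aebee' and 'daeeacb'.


DP table for LCS of 'aebee' and 'daeeacb':
       d  a  e  e  a  c  b
    0  0  0  0  0  0  0  0
  a 0  0  1  1  1  1  1  1
  e 0  0  1  2  2  2  2  2
  b 0  0  1  2  2  2  2  3
  e 0  0  1  2  3  3  3  3
  e 0  0  1  2  3  3  3  3
LCS: 'aeb'
LCS length = 3

3


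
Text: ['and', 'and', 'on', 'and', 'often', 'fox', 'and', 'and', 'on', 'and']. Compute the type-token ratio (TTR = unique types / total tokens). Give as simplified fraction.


Tokens: 10
Unique types: ('and', 'fox', 'often', 'on') = 4
TTR = 4/10
Simplify: divide both by 2 -> 2/5
TTR = 2/5

2/5


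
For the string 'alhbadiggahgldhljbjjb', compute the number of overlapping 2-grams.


String 'alhbadiggahgldhljbjjb' has length L = 21.
Number of overlapping n-grams = L - n + 1
Substituting: 21 - 2 + 1 = 20

20


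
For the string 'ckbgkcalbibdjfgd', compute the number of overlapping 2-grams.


String 'ckbgkcalbibdjfgd' has length L = 16.
Number of overlapping n-grams = L - n + 1
Substituting: 16 - 2 + 1 = 15

15


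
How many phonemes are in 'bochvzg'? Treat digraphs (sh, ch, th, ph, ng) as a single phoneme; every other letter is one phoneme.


Parsing 'bochvzg' greedily, digraphs first:
  'b' -> consonant phoneme (phonemes so far: 1)
  'o' -> vowel phoneme (phonemes so far: 2)
  'ch' -> digraph (1 consonant phoneme) (phonemes so far: 3)
  'v' -> consonant phoneme (phonemes so far: 4)
  'z' -> consonant phoneme (phonemes so far: 5)
  'g' -> consonant phoneme (phonemes so far: 6)
Total phonemes: 6

6


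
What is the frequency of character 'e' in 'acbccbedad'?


Scanning 'acbccbedad' for 'e':
  Position 6: 'e' -> MATCH (count: 1)
Total occurrences of 'e': 1

1


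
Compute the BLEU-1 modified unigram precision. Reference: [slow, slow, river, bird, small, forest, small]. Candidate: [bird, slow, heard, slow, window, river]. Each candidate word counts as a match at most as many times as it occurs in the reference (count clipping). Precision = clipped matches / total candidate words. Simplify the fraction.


Reference word counts: {'bird': 1, 'forest': 1, 'river': 1, 'slow': 2, 'small': 2}
Checking each candidate word (with clipping):
  'bird' -> in reference (ref count 1, used 1/1) -> match (matches: 1)
  'slow' -> in reference (ref count 2, used 1/2) -> match (matches: 2)
  'heard' -> not in reference -> no match (matches: 2)
  'slow' -> in reference (ref count 2, used 2/2) -> match (matches: 3)
  'window' -> not in reference -> no match (matches: 3)
  'river' -> in reference (ref count 1, used 1/1) -> match (matches: 4)
Clipped matches: 4, Candidate length: 6
Precision = 4/6 = 2/3

2/3


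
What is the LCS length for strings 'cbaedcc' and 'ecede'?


DP table for LCS of 'cbaedcc' and 'ecede':
       e  c  e  d  e
    0  0  0  0  0  0
  c 0  0  1  1  1  1
  b 0  0  1  1  1  1
  a 0  0  1  1  1  1
  e 0  1  1  2  2  2
  d 0  1  1  2  3  3
  c 0  1  2  2  3  3
  c 0  1  2  2  3  3
LCS: 'ced'
LCS length = 3

3


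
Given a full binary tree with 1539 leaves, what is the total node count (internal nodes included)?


Leaf nodes (terminals): 1539
Internal nodes = n - 1 = 1539 - 1 = 1538
Total = leaves + internal = 1539 + 1538 = 3077

3077


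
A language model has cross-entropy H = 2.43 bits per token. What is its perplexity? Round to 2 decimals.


Perplexity formula: PP = 2^H
H = 2.43
PP = 2^2.43
Decompose: 2^2.43 = 2^2 * 2^0.43
2^2 = 4, 2^0.43 ~ 1.3472336
PP ~ 4 * 1.3472336 = 5.3889344
Rounded to 2 decimals: 5.39

5.39


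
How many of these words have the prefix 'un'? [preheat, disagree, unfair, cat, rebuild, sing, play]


Checking each word for prefix 'un':
  'preheat' -> no (count: 0)
  'disagree' -> no (count: 0)
  'unfair' -> YES, starts with 'un' (count: 1)
  'cat' -> no (count: 1)
  'rebuild' -> no (count: 1)
  'sing' -> no (count: 1)
  'play' -> no (count: 1)
Total with prefix 'un': 1

1


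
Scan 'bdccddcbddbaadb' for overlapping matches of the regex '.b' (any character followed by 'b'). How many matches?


Pattern: .b means any character followed by 'b'.
Scanning 'bdccddcbddbaadb' position-by-position:
  Pos 0: window 'bd' -> no
  Pos 1: window 'dc' -> no
  Pos 2: window 'cc' -> no
  Pos 3: window 'cd' -> no
  Pos 4: window 'dd' -> no
  Pos 5: window 'dc' -> no
  Pos 6: window 'cb' -> MATCH
  Pos 7: window 'bd' -> no
  Pos 8: window 'dd' -> no
  Pos 9: window 'db' -> MATCH
  Pos 10: window 'ba' -> no
  Pos 11: window 'aa' -> no
  Pos 12: window 'ad' -> no
  Pos 13: window 'db' -> MATCH
  Pos 14: window 'b' -> no
Total matches: 3

3


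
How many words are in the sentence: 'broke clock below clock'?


Counting words by splitting on spaces:
  Word 1: 'broke'
  Word 2: 'clock'
  Word 3: 'below'
  Word 4: 'clock'
Total words: 4

4


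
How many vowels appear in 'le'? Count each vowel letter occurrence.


Scanning each character of 'le':
  Position 1: 'l' -> consonant (running count: 0)
  Position 2: 'e' -> vowel (running count: 1)
Total vowels: 1

1


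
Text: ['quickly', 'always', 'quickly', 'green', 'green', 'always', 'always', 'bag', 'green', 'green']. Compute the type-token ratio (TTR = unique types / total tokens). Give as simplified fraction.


Tokens: 10
Unique types: ('always', 'bag', 'green', 'quickly') = 4
TTR = 4/10
Simplify: divide both by 2 -> 2/5
TTR = 2/5

2/5


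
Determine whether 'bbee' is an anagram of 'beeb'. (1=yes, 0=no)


Sort characters of 'bbee': 'bbee'
Sort characters of 'beeb': 'bbee'
Sorted forms match -> they ARE anagrams
Result: 1

1


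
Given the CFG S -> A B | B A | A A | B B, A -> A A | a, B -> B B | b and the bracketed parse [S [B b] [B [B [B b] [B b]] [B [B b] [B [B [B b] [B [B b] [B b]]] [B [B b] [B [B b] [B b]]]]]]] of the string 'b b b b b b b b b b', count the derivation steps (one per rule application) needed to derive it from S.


Every bracketed nonterminal node [X ...] in the tree is produced by exactly one rule application.
Reading the tree off as a leftmost derivation:
  Step 1: S  =>  B B   (applied S -> B B)
  Step 2: B B  =>  b B   (applied B -> b)
  Step 3: b B  =>  b B B   (applied B -> B B)
  Step 4: b B B  =>  b B B B   (applied B -> B B)
  Step 5: b B B B  =>  b b B B   (applied B -> b)
  Step 6: b b B B  =>  b b b B   (applied B -> b)
  Step 7: b b b B  =>  b b b B B   (applied B -> B B)
  Step 8: b b b B B  =>  b b b b B   (applied B -> b)
  Step 9: b b b b B  =>  b b b b B B   (applied B -> B B)
  Step 10: b b b b B B  =>  b b b b B B B   (applied B -> B B)
  Step 11: b b b b B B B  =>  b b b b b B B   (applied B -> b)
  Step 12: b b b b b B B  =>  b b b b b B B B   (applied B -> B B)
  Step 13: b b b b b B B B  =>  b b b b b b B B   (applied B -> b)
  Step 14: b b b b b b B B  =>  b b b b b b b B   (applied B -> b)
  Step 15: b b b b b b b B  =>  b b b b b b b B B   (applied B -> B B)
  Step 16: b b b b b b b B B  =>  b b b b b b b b B   (applied B -> b)
  Step 17: b b b b b b b b B  =>  b b b b b b b b B B   (applied B -> B B)
  Step 18: b b b b b b b b B B  =>  b b b b b b b b b B   (applied B -> b)
  Step 19: b b b b b b b b b B  =>  b b b b b b b b b b   (applied B -> b)
Final yield: b b b b b b b b b b
Total rewrite steps: 19

19


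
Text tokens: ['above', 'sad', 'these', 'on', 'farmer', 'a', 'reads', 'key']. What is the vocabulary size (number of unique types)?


Listing all tokens and tracking unique types:
  Token 1: 'above' -> NEW (unique so far: 1)
  Token 2: 'sad' -> NEW (unique so far: 2)
  Token 3: 'these' -> NEW (unique so far: 3)
  Token 4: 'on' -> NEW (unique so far: 4)
  Token 5: 'farmer' -> NEW (unique so far: 5)
  Token 6: 'a' -> NEW (unique so far: 6)
  Token 7: 'reads' -> NEW (unique so far: 7)
  Token 8: 'key' -> NEW (unique so far: 8)
Unique types: ('a', 'above', 'farmer', 'key', 'on', 'reads', 'sad', 'these')
Vocabulary size: 8

8


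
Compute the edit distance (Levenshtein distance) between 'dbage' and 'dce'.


Building DP table for s1='dbage' (len 5) and s2='dce' (len 3):
       d  c  e
    0  1  2  3
  d 1  0  1  2
  b 2  1  1  2
  a 3  2  2  2
  g 4  3  3  3
  e 5  4  4  3
Edit distance = dp[5][3] = 3

3


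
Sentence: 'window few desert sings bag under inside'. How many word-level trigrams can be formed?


Word trigrams from [7] words:
  Trigram 1: (window few desert)
  Trigram 2: (few desert sings)
  Trigram 3: (desert sings bag)
  Trigram 4: (sings bag under)
  Trigram 5: (bag under inside)
Total word trigrams: 7 - 2 = 5

5


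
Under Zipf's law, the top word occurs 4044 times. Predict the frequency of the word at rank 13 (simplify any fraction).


Zipf's law: freq(rank) = f1 / rank
f1 = 4044, rank = 13
freq = 4044 / 13
GCD(4044, 13) = 1
Simplified: 4044/13

4044/13


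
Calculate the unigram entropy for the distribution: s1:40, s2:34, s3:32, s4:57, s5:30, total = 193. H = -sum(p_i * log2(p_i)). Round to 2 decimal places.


Computing entropy H = -sum(p_i * log2(p_i)):
  s1: p = 40/193 = 0.2073, -p*log2(p) = 0.4706
  s2: p = 34/193 = 0.1762, -p*log2(p) = 0.4413
  s3: p = 32/193 = 0.1658, -p*log2(p) = 0.4298
  s4: p = 57/193 = 0.2953, -p*log2(p) = 0.5197
  s5: p = 30/193 = 0.1554, -p*log2(p) = 0.4174
H = sum of terms = 2.2788
Rounded to 2 decimals: 2.28

2.28


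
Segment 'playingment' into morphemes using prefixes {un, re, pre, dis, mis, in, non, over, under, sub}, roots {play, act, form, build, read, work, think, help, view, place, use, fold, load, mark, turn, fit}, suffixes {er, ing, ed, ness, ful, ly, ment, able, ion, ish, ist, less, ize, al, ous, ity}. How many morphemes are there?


Segmenting 'playingment' against the inventory:
  'play' -> root (morpheme 1)
  'ing' -> suffix (morpheme 2)
  'ment' -> suffix (morpheme 3)
Total morphemes: 3

3


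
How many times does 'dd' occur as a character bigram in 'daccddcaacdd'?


Scanning 'daccddcaacdd' for bigram 'dd':
  Position 0: 'da' -> no
  Position 1: 'ac' -> no
  Position 2: 'cc' -> no
  Position 3: 'cd' -> no
  Position 4: 'dd' -> MATCH
  Position 5: 'dc' -> no
  Position 6: 'ca' -> no
  Position 7: 'aa' -> no
  Position 8: 'ac' -> no
  Position 9: 'cd' -> no
  Position 10: 'dd' -> MATCH
Total matches: 2

2


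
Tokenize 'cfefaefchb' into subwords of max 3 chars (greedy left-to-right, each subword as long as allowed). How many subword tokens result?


'cfefaefchb' has 10 characters.
Chunking with max size 3:
  Chunk 1: 'cfe' (positions 0-2)
  Chunk 2: 'fae' (positions 3-5)
  Chunk 3: 'fch' (positions 6-8)
  Chunk 4: 'b' (positions 9-9)
Total chunks: ceil(10 / 3) = 4

4


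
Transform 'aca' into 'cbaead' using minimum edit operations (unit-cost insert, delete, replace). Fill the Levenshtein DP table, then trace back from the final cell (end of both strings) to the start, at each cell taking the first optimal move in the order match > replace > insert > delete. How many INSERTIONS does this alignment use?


Edit distance = 4. Backtracking from cell (3, 6) with preference match > replace > insert > delete,
then listing the resulting alignment 'aca' -> 'cbaead' left to right:
  Step 1: insert 'c' [insertion #1]
  Step 2: insert 'b' [insertion #2]
  Step 3: keep 'a'
  Step 4: replace c->e
  Step 5: keep 'a'
  Step 6: insert 'd' [insertion #3]
Total insertions: 3

3


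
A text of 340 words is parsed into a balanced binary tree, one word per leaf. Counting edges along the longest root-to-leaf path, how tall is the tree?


In a balanced binary tree with n leaves the deepest leaf is ceil(log2(n)) edges below the root.
log2(340) = 8.4094
ceil(8.4094) = 9
height (edges) = 9

9


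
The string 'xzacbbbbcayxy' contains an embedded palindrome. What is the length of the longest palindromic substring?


Scanning 'xzacbbbbcayxy' for palindromic substrings.
Substring at positions 2-9: 'acbbbbca'.
Check: reverse('acbbbbca') = 'acbbbbca' -> palindrome confirmed.
Neighbouring characters ('z' / 'y') break symmetry, so it cannot extend further.
No longer palindromic substring exists; longest length = 8

8


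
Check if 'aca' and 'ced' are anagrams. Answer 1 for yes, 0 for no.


Sort characters of 'aca': 'aac'
Sort characters of 'ced': 'cde'
Sorted forms differ -> they are NOT anagrams
Result: 0

0


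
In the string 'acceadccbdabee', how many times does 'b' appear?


Scanning 'acceadccbdabee' for 'b':
  Position 8: 'b' -> MATCH (count: 1)
  Position 11: 'b' -> MATCH (count: 2)
Total occurrences of 'b': 2

2


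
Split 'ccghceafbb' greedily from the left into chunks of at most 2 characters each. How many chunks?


'ccghceafbb' has 10 characters.
Chunking with max size 2:
  Chunk 1: 'cc' (positions 0-1)
  Chunk 2: 'gh' (positions 2-3)
  Chunk 3: 'ce' (positions 4-5)
  Chunk 4: 'af' (positions 6-7)
  Chunk 5: 'bb' (positions 8-9)
Total chunks: ceil(10 / 2) = 5

5


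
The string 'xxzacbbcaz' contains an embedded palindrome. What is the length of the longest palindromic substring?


Scanning 'xxzacbbcaz' for palindromic substrings.
Substring at positions 2-9: 'zacbbcaz'.
Check: reverse('zacbbcaz') = 'zacbbcaz' -> palindrome confirmed.
Neighbouring characters ('x' / '-') break symmetry, so it cannot extend further.
No longer palindromic substring exists; longest length = 8

8


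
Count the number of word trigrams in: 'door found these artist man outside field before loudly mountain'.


Word trigrams from [10] words:
  Trigram 1: (door found these)
  Trigram 2: (found these artist)
  Trigram 3: (these artist man)
  Trigram 4: (artist man outside)
  Trigram 5: (man outside field)
  Trigram 6: (outside field before)
  Trigram 7: (field before loudly)
  Trigram 8: (before loudly mountain)
Total word trigrams: 10 - 2 = 8

8


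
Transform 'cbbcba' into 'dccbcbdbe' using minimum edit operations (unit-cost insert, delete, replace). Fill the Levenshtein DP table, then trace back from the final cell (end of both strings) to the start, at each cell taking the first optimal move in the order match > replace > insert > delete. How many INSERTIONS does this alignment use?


Edit distance = 5. Backtracking from cell (6, 9) with preference match > replace > insert > delete,
then listing the resulting alignment 'cbbcba' -> 'dccbcbdbe' left to right:
  Step 1: insert 'd' [insertion #1]
  Step 2: insert 'c' [insertion #2]
  Step 3: keep 'c'
  Step 4: keep 'b'
  Step 5: insert 'c' [insertion #3]
  Step 6: keep 'b'
  Step 7: replace c->d
  Step 8: keep 'b'
  Step 9: replace a->e
Total insertions: 3

3


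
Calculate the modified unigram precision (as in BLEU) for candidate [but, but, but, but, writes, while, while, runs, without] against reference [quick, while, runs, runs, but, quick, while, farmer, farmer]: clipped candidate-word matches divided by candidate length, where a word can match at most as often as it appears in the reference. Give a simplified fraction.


Reference word counts: {'but': 1, 'farmer': 2, 'quick': 2, 'runs': 2, 'while': 2}
Checking each candidate word (with clipping):
  'but' -> in reference (ref count 1, used 1/1) -> match (matches: 1)
  'but' -> ref count 1 already used up (1/1) -> clipped, no match (matches: 1)
  'but' -> ref count 1 already used up (1/1) -> clipped, no match (matches: 1)
  'but' -> ref count 1 already used up (1/1) -> clipped, no match (matches: 1)
  'writes' -> not in reference -> no match (matches: 1)
  'while' -> in reference (ref count 2, used 1/2) -> match (matches: 2)
  'while' -> in reference (ref count 2, used 2/2) -> match (matches: 3)
  'runs' -> in reference (ref count 2, used 1/2) -> match (matches: 4)
  'without' -> not in reference -> no match (matches: 4)
Clipped matches: 4, Candidate length: 9
Precision = 4/9

4/9


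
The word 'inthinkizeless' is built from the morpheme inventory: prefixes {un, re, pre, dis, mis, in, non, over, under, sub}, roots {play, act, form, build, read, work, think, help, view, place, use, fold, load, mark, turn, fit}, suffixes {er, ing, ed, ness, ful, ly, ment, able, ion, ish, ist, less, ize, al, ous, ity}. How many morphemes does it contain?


Segmenting 'inthinkizeless' against the inventory:
  'in' -> prefix (morpheme 1)
  'think' -> root (morpheme 2)
  'ize' -> suffix (morpheme 3)
  'less' -> suffix (morpheme 4)
Total morphemes: 4

4


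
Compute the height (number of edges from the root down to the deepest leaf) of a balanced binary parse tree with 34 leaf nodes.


In a balanced binary tree with n leaves the deepest leaf is ceil(log2(n)) edges below the root.
log2(34) = 5.0875
ceil(5.0875) = 6
height (edges) = 6

6


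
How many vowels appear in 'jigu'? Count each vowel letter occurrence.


Scanning each character of 'jigu':
  Position 1: 'j' -> consonant (running count: 0)
  Position 2: 'i' -> vowel (running count: 1)
  Position 3: 'g' -> consonant (running count: 1)
  Position 4: 'u' -> vowel (running count: 2)
Total vowels: 2

2


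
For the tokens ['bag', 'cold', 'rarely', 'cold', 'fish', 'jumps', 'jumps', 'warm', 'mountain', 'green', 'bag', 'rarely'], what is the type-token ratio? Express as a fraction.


Tokens: 12
Unique types: ('bag', 'cold', 'fish', 'green', 'jumps', 'mountain', 'rarely', 'warm') = 8
TTR = 8/12
Simplify: divide both by 4 -> 2/3
TTR = 2/3

2/3


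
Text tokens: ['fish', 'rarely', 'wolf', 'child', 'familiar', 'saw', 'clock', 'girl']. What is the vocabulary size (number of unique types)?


Listing all tokens and tracking unique types:
  Token 1: 'fish' -> NEW (unique so far: 1)
  Token 2: 'rarely' -> NEW (unique so far: 2)
  Token 3: 'wolf' -> NEW (unique so far: 3)
  Token 4: 'child' -> NEW (unique so far: 4)
  Token 5: 'familiar' -> NEW (unique so far: 5)
  Token 6: 'saw' -> NEW (unique so far: 6)
  Token 7: 'clock' -> NEW (unique so far: 7)
  Token 8: 'girl' -> NEW (unique so far: 8)
Unique types: ('child', 'clock', 'familiar', 'fish', 'girl', 'rarely', 'saw', 'wolf')
Vocabulary size: 8

8


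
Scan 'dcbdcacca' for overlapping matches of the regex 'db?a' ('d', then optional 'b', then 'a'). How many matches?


Pattern: db?a means 'd', then optional 'b', then 'a'.
Scanning 'dcbdcacca' position-by-position:
  Pos 0: window 'dcb' -> no
  Pos 1: window 'cbd' -> no
  Pos 2: window 'bdc' -> no
  Pos 3: window 'dca' -> no
  Pos 4: window 'cac' -> no
  Pos 5: window 'acc' -> no
  Pos 6: window 'cca' -> no
  Pos 7: window 'ca' -> no
  Pos 8: window 'a' -> no
Total matches: 0

0


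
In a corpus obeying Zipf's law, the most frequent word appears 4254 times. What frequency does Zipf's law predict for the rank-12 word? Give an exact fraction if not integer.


Zipf's law: freq(rank) = f1 / rank
f1 = 4254, rank = 12
freq = 4254 / 12
GCD(4254, 12) = 6
Simplified: 709/2

709/2


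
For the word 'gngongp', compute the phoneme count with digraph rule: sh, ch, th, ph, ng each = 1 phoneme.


Parsing 'gngongp' greedily, digraphs first:
  'g' -> consonant phoneme (phonemes so far: 1)
  'ng' -> digraph (1 consonant phoneme) (phonemes so far: 2)
  'o' -> vowel phoneme (phonemes so far: 3)
  'ng' -> digraph (1 consonant phoneme) (phonemes so far: 4)
  'p' -> consonant phoneme (phonemes so far: 5)
Total phonemes: 5

5


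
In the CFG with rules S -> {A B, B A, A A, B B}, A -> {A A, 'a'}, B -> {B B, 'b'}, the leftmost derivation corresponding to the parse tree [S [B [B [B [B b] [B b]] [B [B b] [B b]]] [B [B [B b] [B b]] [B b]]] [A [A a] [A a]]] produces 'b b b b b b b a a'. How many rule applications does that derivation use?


Every bracketed nonterminal node [X ...] in the tree is produced by exactly one rule application.
Reading the tree off as a leftmost derivation:
  Step 1: S  =>  B A   (applied S -> B A)
  Step 2: B A  =>  B B A   (applied B -> B B)
  Step 3: B B A  =>  B B B A   (applied B -> B B)
  Step 4: B B B A  =>  B B B B A   (applied B -> B B)
  Step 5: B B B B A  =>  b B B B A   (applied B -> b)
  Step 6: b B B B A  =>  b b B B A   (applied B -> b)
  Step 7: b b B B A  =>  b b B B B A   (applied B -> B B)
  Step 8: b b B B B A  =>  b b b B B A   (applied B -> b)
  Step 9: b b b B B A  =>  b b b b B A   (applied B -> b)
  Step 10: b b b b B A  =>  b b b b B B A   (applied B -> B B)
  Step 11: b b b b B B A  =>  b b b b B B B A   (applied B -> B B)
  Step 12: b b b b B B B A  =>  b b b b b B B A   (applied B -> b)
  Step 13: b b b b b B B A  =>  b b b b b b B A   (applied B -> b)
  Step 14: b b b b b b B A  =>  b b b b b b b A   (applied B -> b)
  Step 15: b b b b b b b A  =>  b b b b b b b A A   (applied A -> A A)
  Step 16: b b b b b b b A A  =>  b b b b b b b a A   (applied A -> a)
  Step 17: b b b b b b b a A  =>  b b b b b b b a a   (applied A -> a)
Final yield: b b b b b b b a a
Total rewrite steps: 17

17


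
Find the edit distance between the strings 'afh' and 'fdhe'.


Building DP table for s1='afh' (len 3) and s2='fdhe' (len 4):
       f  d  h  e
    0  1  2  3  4
  a 1  1  2  3  4
  f 2  1  2  3  4
  h 3  2  2  2  3
Edit distance = dp[3][4] = 3

3


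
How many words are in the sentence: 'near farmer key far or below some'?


Counting words by splitting on spaces:
  Word 1: 'near'
  Word 2: 'farmer'
  Word 3: 'key'
  Word 4: 'far'
  Word 5: 'or'
  Word 6: 'below'
  Word 7: 'some'
Total words: 7

7


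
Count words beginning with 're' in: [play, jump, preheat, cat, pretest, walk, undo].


Checking each word for prefix 're':
  'play' -> no (count: 0)
  'jump' -> no (count: 0)
  'preheat' -> no (count: 0)
  'cat' -> no (count: 0)
  'pretest' -> no (count: 0)
  'walk' -> no (count: 0)
  'undo' -> no (count: 0)
Total with prefix 're': 0

0


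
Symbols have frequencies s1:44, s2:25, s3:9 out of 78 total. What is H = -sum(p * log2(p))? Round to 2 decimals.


Computing entropy H = -sum(p_i * log2(p_i)):
  s1: p = 44/78 = 0.5641, -p*log2(p) = 0.4659
  s2: p = 25/78 = 0.3205, -p*log2(p) = 0.5261
  s3: p = 9/78 = 0.1154, -p*log2(p) = 0.3595
H = sum of terms = 1.3515
Rounded to 2 decimals: 1.35

1.35


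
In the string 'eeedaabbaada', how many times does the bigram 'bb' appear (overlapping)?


Scanning 'eeedaabbaada' for bigram 'bb':
  Position 0: 'ee' -> no
  Position 1: 'ee' -> no
  Position 2: 'ed' -> no
  Position 3: 'da' -> no
  Position 4: 'aa' -> no
  Position 5: 'ab' -> no
  Position 6: 'bb' -> MATCH
  Position 7: 'ba' -> no
  Position 8: 'aa' -> no
  Position 9: 'ad' -> no
  Position 10: 'da' -> no
Total matches: 1

1


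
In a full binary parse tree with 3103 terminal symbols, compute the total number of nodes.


Leaf nodes (terminals): 3103
Internal nodes = n - 1 = 3103 - 1 = 3102
Total = leaves + internal = 3103 + 3102 = 6205

6205


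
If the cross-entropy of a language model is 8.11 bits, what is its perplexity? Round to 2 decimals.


Perplexity formula: PP = 2^H
H = 8.11
PP = 2^8.11
Decompose: 2^8.11 = 2^8 * 2^0.11
2^8 = 256, 2^0.11 ~ 1.0792282
PP ~ 256 * 1.0792282 = 276.2824192
Rounded to 2 decimals: 276.28

276.28


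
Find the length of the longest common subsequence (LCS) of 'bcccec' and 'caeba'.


DP table for LCS of 'bcccec' and 'caeba':
       c  a  e  b  a
    0  0  0  0  0  0
  b 0  0  0  0  1  1
  c 0  1  1  1  1  1
  c 0  1  1  1  1  1
  c 0  1  1  1  1  1
  e 0  1  1  2  2  2
  c 0  1  1  2  2  2
LCS: 'ce'
LCS length = 2

2


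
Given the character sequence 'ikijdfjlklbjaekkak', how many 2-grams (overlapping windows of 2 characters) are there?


String 'ikijdfjlklbjaekkak' has length L = 18.
Number of overlapping n-grams = L - n + 1
Substituting: 18 - 2 + 1 = 17

17
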